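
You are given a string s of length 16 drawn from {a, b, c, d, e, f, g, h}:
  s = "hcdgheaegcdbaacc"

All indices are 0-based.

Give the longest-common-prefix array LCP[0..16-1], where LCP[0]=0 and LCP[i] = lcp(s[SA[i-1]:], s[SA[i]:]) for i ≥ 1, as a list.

rank | idx | suffix
   0 |  12 | aacc
   1 |  13 | acc
   2 |   6 | aegcdbaacc
   3 |  11 | baacc
   4 |  15 | c
   5 |  14 | cc
   6 |   9 | cdbaacc
   7 |   1 | cdgheaegcdbaacc
   8 |  10 | dbaacc
   9 |   2 | dgheaegcdbaacc
  10 |   5 | eaegcdbaacc
  11 |   7 | egcdbaacc
  12 |   8 | gcdbaacc
  13 |   3 | gheaegcdbaacc
  14 |   0 | hcdgheaegcdbaacc
  15 |   4 | heaegcdbaacc

SA = [12, 13, 6, 11, 15, 14, 9, 1, 10, 2, 5, 7, 8, 3, 0, 4]
rank  pair      lcp
   1  s[12:],s[13:]  1  'a'
   2  s[13:],s[6:]  1  'a'
   3  s[6:],s[11:]  0  ''
   4  s[11:],s[15:]  0  ''
   5  s[15:],s[14:]  1  'c'
   6  s[14:],s[9:]  1  'c'
   7  s[9:],s[1:]  2  'cd'
   8  s[1:],s[10:]  0  ''
   9  s[10:],s[2:]  1  'd'
  10  s[2:],s[5:]  0  ''
  11  s[5:],s[7:]  1  'e'
  12  s[7:],s[8:]  0  ''
  13  s[8:],s[3:]  1  'g'
  14  s[3:],s[0:]  0  ''
  15  s[0:],s[4:]  1  'h'

[0, 1, 1, 0, 0, 1, 1, 2, 0, 1, 0, 1, 0, 1, 0, 1]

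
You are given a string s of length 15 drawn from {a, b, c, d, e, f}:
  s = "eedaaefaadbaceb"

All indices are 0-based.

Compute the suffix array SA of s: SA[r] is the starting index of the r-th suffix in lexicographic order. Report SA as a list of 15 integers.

[7, 3, 11, 8, 4, 14, 10, 12, 2, 9, 13, 1, 0, 5, 6]

rank | idx | suffix
   0 |   7 | aadbaceb
   1 |   3 | aaefaadbaceb
   2 |  11 | aceb
   3 |   8 | adbaceb
   4 |   4 | aefaadbaceb
   5 |  14 | b
   6 |  10 | baceb
   7 |  12 | ceb
   8 |   2 | daaefaadbaceb
   9 |   9 | dbaceb
  10 |  13 | eb
  11 |   1 | edaaefaadbaceb
  12 |   0 | eedaaefaadbaceb
  13 |   5 | efaadbaceb
  14 |   6 | faadbaceb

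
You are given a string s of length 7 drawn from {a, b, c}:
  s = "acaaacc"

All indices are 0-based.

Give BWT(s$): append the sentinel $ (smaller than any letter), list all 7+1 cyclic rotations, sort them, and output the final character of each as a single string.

cca$acaa

rank  rotation  last
    0  $acaaacc  c
    1  aaacc$ac  c
    2  aacc$aca  a
    3  acaaacc$  $
    4  acc$acaa  a
    5  c$acaaac  c
    6  caaacc$a  a
    7  cc$acaaa  a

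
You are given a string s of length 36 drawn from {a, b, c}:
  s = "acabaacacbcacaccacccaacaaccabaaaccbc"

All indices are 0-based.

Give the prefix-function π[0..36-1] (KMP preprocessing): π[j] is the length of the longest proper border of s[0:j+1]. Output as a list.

π[0] = 0
j=1 s[j]='c': π[1]=0 (border '')
j=2 s[j]='a': π[2]=1 (border 'a')
j=3 s[j]='b': k: 1→0; π[3]=0 (border '')
j=4 s[j]='a': π[4]=1 (border 'a')
j=5 s[j]='a': k: 1→0; π[5]=1 (border 'a')
j=6 s[j]='c': π[6]=2 (border 'ac')
j=7 s[j]='a': π[7]=3 (border 'aca')
j=8 s[j]='c': k: 3→1; π[8]=2 (border 'ac')
j=9 s[j]='b': k: 2→0; π[9]=0 (border '')
j=10 s[j]='c': π[10]=0 (border '')
j=11 s[j]='a': π[11]=1 (border 'a')
j=12 s[j]='c': π[12]=2 (border 'ac')
j=13 s[j]='a': π[13]=3 (border 'aca')
j=14 s[j]='c': k: 3→1; π[14]=2 (border 'ac')
j=15 s[j]='c': k: 2→0; π[15]=0 (border '')
j=16 s[j]='a': π[16]=1 (border 'a')
j=17 s[j]='c': π[17]=2 (border 'ac')
j=18 s[j]='c': k: 2→0; π[18]=0 (border '')
j=19 s[j]='c': π[19]=0 (border '')
j=20 s[j]='a': π[20]=1 (border 'a')
j=21 s[j]='a': k: 1→0; π[21]=1 (border 'a')
j=22 s[j]='c': π[22]=2 (border 'ac')
j=23 s[j]='a': π[23]=3 (border 'aca')
j=24 s[j]='a': k: 3→1→0; π[24]=1 (border 'a')
j=25 s[j]='c': π[25]=2 (border 'ac')
j=26 s[j]='c': k: 2→0; π[26]=0 (border '')
j=27 s[j]='a': π[27]=1 (border 'a')
j=28 s[j]='b': k: 1→0; π[28]=0 (border '')
j=29 s[j]='a': π[29]=1 (border 'a')
j=30 s[j]='a': k: 1→0; π[30]=1 (border 'a')
j=31 s[j]='a': k: 1→0; π[31]=1 (border 'a')
j=32 s[j]='c': π[32]=2 (border 'ac')
j=33 s[j]='c': k: 2→0; π[33]=0 (border '')
j=34 s[j]='b': π[34]=0 (border '')
j=35 s[j]='c': π[35]=0 (border '')

[0, 0, 1, 0, 1, 1, 2, 3, 2, 0, 0, 1, 2, 3, 2, 0, 1, 2, 0, 0, 1, 1, 2, 3, 1, 2, 0, 1, 0, 1, 1, 1, 2, 0, 0, 0]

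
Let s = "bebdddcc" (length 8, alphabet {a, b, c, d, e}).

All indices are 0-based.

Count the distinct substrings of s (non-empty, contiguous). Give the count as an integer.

31

sorted suffixes:
  #0 SA[0]=2  'bdddcc'
  #1 SA[1]=0  'bebdddcc'
  #2 SA[2]=7  'c'
  #3 SA[3]=6  'cc'
  #4 SA[4]=5  'dcc'
  #5 SA[5]=4  'ddcc'
  #6 SA[6]=3  'dddcc'
  #7 SA[7]=1  'ebdddcc'

SA = [2, 0, 7, 6, 5, 4, 3, 1]
i: (SA[i-1],SA[i]) lcp shared
  1: (2,0) 1 'b'
  2: (0,7) 0 ''
  3: (7,6) 1 'c'
  4: (6,5) 0 ''
  5: (5,4) 1 'd'
  6: (4,3) 2 'dd'
  7: (3,1) 0 ''

n(n+1)/2 = 8·9/2 = 36
Σ LCP = 0 + 1 + 0 + 1 + 0 + 1 + 2 + 0 = 5
distinct = 36 − 5 = 31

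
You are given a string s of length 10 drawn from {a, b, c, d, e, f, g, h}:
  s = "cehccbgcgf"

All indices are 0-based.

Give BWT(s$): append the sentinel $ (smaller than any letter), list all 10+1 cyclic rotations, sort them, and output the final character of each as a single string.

fcch$gcgbce

rank  rotation     last
    0  $cehccbgcgf  f
    1  bgcgf$cehcc  c
    2  cbgcgf$cehc  c
    3  ccbgcgf$ceh  h
    4  cehccbgcgf$  $
    5  cgf$cehccbg  g
    6  ehccbgcgf$c  c
    7  f$cehccbgcg  g
    8  gcgf$cehccb  b
    9  gf$cehccbgc  c
   10  hccbgcgf$ce  e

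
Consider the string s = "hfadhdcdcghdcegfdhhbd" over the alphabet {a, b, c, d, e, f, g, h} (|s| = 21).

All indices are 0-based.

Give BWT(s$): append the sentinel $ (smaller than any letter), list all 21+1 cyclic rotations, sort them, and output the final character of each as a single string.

dfhdddbhhcafchgechdg$d

rank  rotation                last
    0  $hfadhdcdcghdcegfdhhbd  d
    1  adhdcdcghdcegfdhhbd$hf  f
    2  bd$hfadhdcdcghdcegfdhh  h
    3  cdcghdcegfdhhbd$hfadhd  d
    4  cegfdhhbd$hfadhdcdcghd  d
    5  cghdcegfdhhbd$hfadhdcd  d
    6  d$hfadhdcdcghdcegfdhhb  b
    7  dcdcghdcegfdhhbd$hfadh  h
    8  dcegfdhhbd$hfadhdcdcgh  h
    9  dcghdcegfdhhbd$hfadhdc  c
   10  dhdcdcghdcegfdhhbd$hfa  a
   11  dhhbd$hfadhdcdcghdcegf  f
   12  egfdhhbd$hfadhdcdcghdc  c
   13  fadhdcdcghdcegfdhhbd$h  h
   14  fdhhbd$hfadhdcdcghdceg  g
   15  gfdhhbd$hfadhdcdcghdce  e
   16  ghdcegfdhhbd$hfadhdcdc  c
   17  hbd$hfadhdcdcghdcegfdh  h
   18  hdcdcghdcegfdhhbd$hfad  d
   19  hdcegfdhhbd$hfadhdcdcg  g
   20  hfadhdcdcghdcegfdhhbd$  $
   21  hhbd$hfadhdcdcghdcegfd  d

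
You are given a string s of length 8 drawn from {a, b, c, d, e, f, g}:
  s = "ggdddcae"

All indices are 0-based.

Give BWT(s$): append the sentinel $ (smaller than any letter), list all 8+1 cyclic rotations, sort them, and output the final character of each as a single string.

rank  rotation   last
    0  $ggdddcae  e
    1  ae$ggdddc  c
    2  cae$ggddd  d
    3  dcae$ggdd  d
    4  ddcae$ggd  d
    5  dddcae$gg  g
    6  e$ggdddca  a
    7  gdddcae$g  g
    8  ggdddcae$  $

ecdddgag$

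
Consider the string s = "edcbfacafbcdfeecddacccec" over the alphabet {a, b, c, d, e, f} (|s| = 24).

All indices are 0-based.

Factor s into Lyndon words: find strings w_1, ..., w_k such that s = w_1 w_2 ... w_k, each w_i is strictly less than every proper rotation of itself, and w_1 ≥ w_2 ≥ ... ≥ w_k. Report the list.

["e", "d", "c", "bf", "acafbcdfeecddacccec"]

emit factor 1: 'e' (i=0, period=1)
emit factor 2: 'd' (i=1, period=1)
emit factor 3: 'c' (i=2, period=1)
emit factor 4: 'bf' (i=3, period=2)
emit factor 5: 'acafbcdfeecddacccec' (i=5, period=19)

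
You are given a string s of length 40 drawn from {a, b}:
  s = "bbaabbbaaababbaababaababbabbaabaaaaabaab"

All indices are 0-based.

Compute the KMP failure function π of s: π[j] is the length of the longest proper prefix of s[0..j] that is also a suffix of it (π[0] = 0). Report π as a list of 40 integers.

π[0] = 0
j=1 s[j]='b': π[1]=1 (border 'b')
j=2 s[j]='a': k: 1→0; π[2]=0 (border '')
j=3 s[j]='a': π[3]=0 (border '')
j=4 s[j]='b': π[4]=1 (border 'b')
j=5 s[j]='b': π[5]=2 (border 'bb')
j=6 s[j]='b': k: 2→1; π[6]=2 (border 'bb')
j=7 s[j]='a': π[7]=3 (border 'bba')
j=8 s[j]='a': π[8]=4 (border 'bbaa')
j=9 s[j]='a': k: 4→0; π[9]=0 (border '')
j=10 s[j]='b': π[10]=1 (border 'b')
j=11 s[j]='a': k: 1→0; π[11]=0 (border '')
j=12 s[j]='b': π[12]=1 (border 'b')
j=13 s[j]='b': π[13]=2 (border 'bb')
j=14 s[j]='a': π[14]=3 (border 'bba')
j=15 s[j]='a': π[15]=4 (border 'bbaa')
j=16 s[j]='b': π[16]=5 (border 'bbaab')
j=17 s[j]='a': k: 5→1→0; π[17]=0 (border '')
j=18 s[j]='b': π[18]=1 (border 'b')
j=19 s[j]='a': k: 1→0; π[19]=0 (border '')
j=20 s[j]='a': π[20]=0 (border '')
j=21 s[j]='b': π[21]=1 (border 'b')
j=22 s[j]='a': k: 1→0; π[22]=0 (border '')
j=23 s[j]='b': π[23]=1 (border 'b')
j=24 s[j]='b': π[24]=2 (border 'bb')
j=25 s[j]='a': π[25]=3 (border 'bba')
j=26 s[j]='b': k: 3→0; π[26]=1 (border 'b')
j=27 s[j]='b': π[27]=2 (border 'bb')
j=28 s[j]='a': π[28]=3 (border 'bba')
j=29 s[j]='a': π[29]=4 (border 'bbaa')
j=30 s[j]='b': π[30]=5 (border 'bbaab')
j=31 s[j]='a': k: 5→1→0; π[31]=0 (border '')
j=32 s[j]='a': π[32]=0 (border '')
j=33 s[j]='a': π[33]=0 (border '')
j=34 s[j]='a': π[34]=0 (border '')
j=35 s[j]='a': π[35]=0 (border '')
j=36 s[j]='b': π[36]=1 (border 'b')
j=37 s[j]='a': k: 1→0; π[37]=0 (border '')
j=38 s[j]='a': π[38]=0 (border '')
j=39 s[j]='b': π[39]=1 (border 'b')

[0, 1, 0, 0, 1, 2, 2, 3, 4, 0, 1, 0, 1, 2, 3, 4, 5, 0, 1, 0, 0, 1, 0, 1, 2, 3, 1, 2, 3, 4, 5, 0, 0, 0, 0, 0, 1, 0, 0, 1]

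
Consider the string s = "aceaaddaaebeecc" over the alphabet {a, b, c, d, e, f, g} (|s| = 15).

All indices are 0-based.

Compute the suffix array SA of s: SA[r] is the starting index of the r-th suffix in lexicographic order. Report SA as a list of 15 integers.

sorted suffixes:
  #0 SA[0]=3  'aaddaaebeecc'
  #1 SA[1]=7  'aaebeecc'
  #2 SA[2]=0  'aceaaddaaebeecc'
  #3 SA[3]=4  'addaaebeecc'
  #4 SA[4]=8  'aebeecc'
  #5 SA[5]=10  'beecc'
  #6 SA[6]=14  'c'
  #7 SA[7]=13  'cc'
  #8 SA[8]=1  'ceaaddaaebeecc'
  #9 SA[9]=6  'daaebeecc'
  #10 SA[10]=5  'ddaaebeecc'
  #11 SA[11]=2  'eaaddaaebeecc'
  #12 SA[12]=9  'ebeecc'
  #13 SA[13]=12  'ecc'
  #14 SA[14]=11  'eecc'

[3, 7, 0, 4, 8, 10, 14, 13, 1, 6, 5, 2, 9, 12, 11]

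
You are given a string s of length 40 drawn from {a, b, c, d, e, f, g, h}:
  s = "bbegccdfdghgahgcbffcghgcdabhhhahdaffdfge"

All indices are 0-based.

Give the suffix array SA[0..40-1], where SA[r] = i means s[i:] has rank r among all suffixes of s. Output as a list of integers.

sorted suffixes:
  #0 SA[0]=25  'abhhhahdaffdfge'
  #1 SA[1]=33  'affdfge'
  #2 SA[2]=30  'ahdaffdfge'
  #3 SA[3]=12  'ahgcbffcghgcdabhhhahdaffdfge'
  #4 SA[4]=0  'bbegccdfdghgahgcbffcghgcdabhhhahdaffdfge'
  #5 SA[5]=1  'begccdfdghgahgcbffcghgcdabhhhahdaffdfge'
  #6 SA[6]=16  'bffcghgcdabhhhahdaffdfge'
  #7 SA[7]=26  'bhhhahdaffdfge'
  #8 SA[8]=15  'cbffcghgcdabhhhahdaffdfge'
  #9 SA[9]=4  'ccdfdghgahgcbffcghgcdabhhhahdaffdfge'
  #10 SA[10]=23  'cdabhhhahdaffdfge'
  #11 SA[11]=5  'cdfdghgahgcbffcghgcdabhhhahdaffdfge'
  #12 SA[12]=19  'cghgcdabhhhahdaffdfge'
  #13 SA[13]=24  'dabhhhahdaffdfge'
  #14 SA[14]=32  'daffdfge'
  #15 SA[15]=6  'dfdghgahgcbffcghgcdabhhhahdaffdfge'
  #16 SA[16]=36  'dfge'
  #17 SA[17]=8  'dghgahgcbffcghgcdabhhhahdaffdfge'
  #18 SA[18]=39  'e'
  #19 SA[19]=2  'egccdfdghgahgcbffcghgcdabhhhahdaffdfge'
  #20 SA[20]=18  'fcghgcdabhhhahdaffdfge'
  #21 SA[21]=35  'fdfge'
  #22 SA[22]=7  'fdghgahgcbffcghgcdabhhhahdaffdfge'
  #23 SA[23]=17  'ffcghgcdabhhhahdaffdfge'
  #24 SA[24]=34  'ffdfge'
  #25 SA[25]=37  'fge'
  #26 SA[26]=11  'gahgcbffcghgcdabhhhahdaffdfge'
  #27 SA[27]=14  'gcbffcghgcdabhhhahdaffdfge'
  #28 SA[28]=3  'gccdfdghgahgcbffcghgcdabhhhahdaffdfge'
  #29 SA[29]=22  'gcdabhhhahdaffdfge'
  #30 SA[30]=38  'ge'
  #31 SA[31]=9  'ghgahgcbffcghgcdabhhhahdaffdfge'
  #32 SA[32]=20  'ghgcdabhhhahdaffdfge'
  #33 SA[33]=29  'hahdaffdfge'
  #34 SA[34]=31  'hdaffdfge'
  #35 SA[35]=10  'hgahgcbffcghgcdabhhhahdaffdfge'
  #36 SA[36]=13  'hgcbffcghgcdabhhhahdaffdfge'
  #37 SA[37]=21  'hgcdabhhhahdaffdfge'
  #38 SA[38]=28  'hhahdaffdfge'
  #39 SA[39]=27  'hhhahdaffdfge'

[25, 33, 30, 12, 0, 1, 16, 26, 15, 4, 23, 5, 19, 24, 32, 6, 36, 8, 39, 2, 18, 35, 7, 17, 34, 37, 11, 14, 3, 22, 38, 9, 20, 29, 31, 10, 13, 21, 28, 27]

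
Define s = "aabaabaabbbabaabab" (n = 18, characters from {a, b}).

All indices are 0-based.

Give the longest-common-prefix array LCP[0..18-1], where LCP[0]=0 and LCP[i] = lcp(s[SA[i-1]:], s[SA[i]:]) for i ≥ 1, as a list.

rank→(start, suffix):
  0 → (0, 'aabaabaabbbabaabab')
  1 → (3, 'aabaabbbabaabab')
  2 → (13, 'aabab')
  3 → (6, 'aabbbabaabab')
  4 → (16, 'ab')
  5 → (1, 'abaabaabbbabaabab')
  6 → (11, 'abaabab')
  7 → (4, 'abaabbbabaabab')
  8 → (14, 'abab')
  9 → (7, 'abbbabaabab')
  10 → (17, 'b')
  11 → (2, 'baabaabbbabaabab')
  12 → (12, 'baabab')
  13 → (5, 'baabbbabaabab')
  14 → (15, 'bab')
  15 → (10, 'babaabab')
  16 → (9, 'bbabaabab')
  17 → (8, 'bbbabaabab')

SA = [0, 3, 13, 6, 16, 1, 11, 4, 14, 7, 17, 2, 12, 5, 15, 10, 9, 8]
[i] adj suffixes → lcp
  [1] 0/3 → 6 ('aabaab')
  [2] 3/13 → 4 ('aaba')
  [3] 13/6 → 3 ('aab')
  [4] 6/16 → 1 ('a')
  [5] 16/1 → 2 ('ab')
  [6] 1/11 → 6 ('abaaba')
  [7] 11/4 → 5 ('abaab')
  [8] 4/14 → 3 ('aba')
  [9] 14/7 → 2 ('ab')
  [10] 7/17 → 0 ('')
  [11] 17/2 → 1 ('b')
  [12] 2/12 → 5 ('baaba')
  [13] 12/5 → 4 ('baab')
  [14] 5/15 → 2 ('ba')
  [15] 15/10 → 3 ('bab')
  [16] 10/9 → 1 ('b')
  [17] 9/8 → 2 ('bb')

[0, 6, 4, 3, 1, 2, 6, 5, 3, 2, 0, 1, 5, 4, 2, 3, 1, 2]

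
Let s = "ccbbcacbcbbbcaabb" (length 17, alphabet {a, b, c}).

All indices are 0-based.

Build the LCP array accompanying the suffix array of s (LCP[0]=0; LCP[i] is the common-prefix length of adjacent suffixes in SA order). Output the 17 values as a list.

[0, 1, 1, 0, 1, 2, 2, 4, 1, 3, 2, 0, 2, 1, 3, 2, 1]

rank→(start, suffix):
  0 → (13, 'aabb')
  1 → (14, 'abb')
  2 → (5, 'acbcbbbcaabb')
  3 → (16, 'b')
  4 → (15, 'bb')
  5 → (9, 'bbbcaabb')
  6 → (10, 'bbcaabb')
  7 → (2, 'bbcacbcbbbcaabb')
  8 → (11, 'bcaabb')
  9 → (3, 'bcacbcbbbcaabb')
  10 → (7, 'bcbbbcaabb')
  11 → (12, 'caabb')
  12 → (4, 'cacbcbbbcaabb')
  13 → (8, 'cbbbcaabb')
  14 → (1, 'cbbcacbcbbbcaabb')
  15 → (6, 'cbcbbbcaabb')
  16 → (0, 'ccbbcacbcbbbcaabb')

SA = [13, 14, 5, 16, 15, 9, 10, 2, 11, 3, 7, 12, 4, 8, 1, 6, 0]
i: (SA[i-1],SA[i]) lcp shared
  1: (13,14) 1 'a'
  2: (14,5) 1 'a'
  3: (5,16) 0 ''
  4: (16,15) 1 'b'
  5: (15,9) 2 'bb'
  6: (9,10) 2 'bb'
  7: (10,2) 4 'bbca'
  8: (2,11) 1 'b'
  9: (11,3) 3 'bca'
  10: (3,7) 2 'bc'
  11: (7,12) 0 ''
  12: (12,4) 2 'ca'
  13: (4,8) 1 'c'
  14: (8,1) 3 'cbb'
  15: (1,6) 2 'cb'
  16: (6,0) 1 'c'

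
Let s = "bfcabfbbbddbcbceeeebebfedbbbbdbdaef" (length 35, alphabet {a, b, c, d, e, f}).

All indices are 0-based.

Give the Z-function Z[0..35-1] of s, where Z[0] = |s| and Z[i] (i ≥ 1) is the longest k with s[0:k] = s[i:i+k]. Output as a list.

[35, 0, 0, 0, 2, 0, 1, 1, 1, 0, 0, 1, 0, 1, 0, 0, 0, 0, 0, 1, 0, 2, 0, 0, 0, 1, 1, 1, 1, 0, 1, 0, 0, 0, 0]

Z[0]=35
i=1: outside box; Z[1]=0
i=2: outside box; Z[2]=0
i=3: outside box; Z[3]=0
i=4: outside box; Z[4]=2 scan→box=[4,6)
i=5: min(r-i=1, Z[1]=0)=0; Z[5]=0
i=6: outside box; Z[6]=1 scan→box=[6,7)
i=7: outside box; Z[7]=1 scan→box=[7,8)
i=8: outside box; Z[8]=1 scan→box=[8,9)
i=9: outside box; Z[9]=0
i=10: outside box; Z[10]=0
i=11: outside box; Z[11]=1 scan→box=[11,12)
i=12: outside box; Z[12]=0
i=13: outside box; Z[13]=1 scan→box=[13,14)
i=14: outside box; Z[14]=0
i=15: outside box; Z[15]=0
i=16: outside box; Z[16]=0
i=17: outside box; Z[17]=0
i=18: outside box; Z[18]=0
i=19: outside box; Z[19]=1 scan→box=[19,20)
i=20: outside box; Z[20]=0
i=21: outside box; Z[21]=2 scan→box=[21,23)
i=22: min(r-i=1, Z[1]=0)=0; Z[22]=0
i=23: outside box; Z[23]=0
i=24: outside box; Z[24]=0
i=25: outside box; Z[25]=1 scan→box=[25,26)
i=26: outside box; Z[26]=1 scan→box=[26,27)
i=27: outside box; Z[27]=1 scan→box=[27,28)
i=28: outside box; Z[28]=1 scan→box=[28,29)
i=29: outside box; Z[29]=0
i=30: outside box; Z[30]=1 scan→box=[30,31)
i=31: outside box; Z[31]=0
i=32: outside box; Z[32]=0
i=33: outside box; Z[33]=0
i=34: outside box; Z[34]=0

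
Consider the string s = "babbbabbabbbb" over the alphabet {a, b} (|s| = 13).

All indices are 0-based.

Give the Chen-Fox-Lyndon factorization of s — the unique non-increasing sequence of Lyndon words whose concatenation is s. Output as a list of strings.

emit factor 1: 'b' (i=0, period=1)
emit factor 2: 'abbb' (i=1, period=4)
emit factor 3: 'abbabbbb' (i=5, period=8)

["b", "abbb", "abbabbbb"]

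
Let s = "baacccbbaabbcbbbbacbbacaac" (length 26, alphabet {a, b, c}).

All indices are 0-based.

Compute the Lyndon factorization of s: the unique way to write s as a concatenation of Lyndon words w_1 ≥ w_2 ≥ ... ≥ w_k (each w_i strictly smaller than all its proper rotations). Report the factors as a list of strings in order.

["b", "aacccbb", "aabbcbbbbacbbacaac"]

emit factor 1: 'b' (i=0, period=1)
emit factor 2: 'aacccbb' (i=1, period=7)
emit factor 3: 'aabbcbbbbacbbacaac' (i=8, period=18)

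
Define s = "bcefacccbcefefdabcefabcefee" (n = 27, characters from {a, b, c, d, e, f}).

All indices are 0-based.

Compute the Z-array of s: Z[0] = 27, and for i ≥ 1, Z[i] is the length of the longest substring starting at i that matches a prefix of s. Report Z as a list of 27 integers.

[27, 0, 0, 0, 0, 0, 0, 0, 4, 0, 0, 0, 0, 0, 0, 0, 5, 0, 0, 0, 0, 4, 0, 0, 0, 0, 0]

Z[0]=27
i=1: fresh scan; Z[1]=0
i=2: fresh scan; Z[2]=0
i=3: fresh scan; Z[3]=0
i=4: fresh scan; Z[4]=0
i=5: fresh scan; Z[5]=0
i=6: fresh scan; Z[6]=0
i=7: fresh scan; Z[7]=0
i=8: fresh scan; Z[8]=4 grow→box=[8,12)
i=9: min(r-i=3, Z[1]=0)=0; Z[9]=0
i=10: min(r-i=2, Z[2]=0)=0; Z[10]=0
i=11: min(r-i=1, Z[3]=0)=0; Z[11]=0
i=12: fresh scan; Z[12]=0
i=13: fresh scan; Z[13]=0
i=14: fresh scan; Z[14]=0
i=15: fresh scan; Z[15]=0
i=16: fresh scan; Z[16]=5 grow→box=[16,21)
i=17: min(r-i=4, Z[1]=0)=0; Z[17]=0
i=18: min(r-i=3, Z[2]=0)=0; Z[18]=0
i=19: min(r-i=2, Z[3]=0)=0; Z[19]=0
i=20: min(r-i=1, Z[4]=0)=0; Z[20]=0
i=21: fresh scan; Z[21]=4 grow→box=[21,25)
i=22: min(r-i=3, Z[1]=0)=0; Z[22]=0
i=23: min(r-i=2, Z[2]=0)=0; Z[23]=0
i=24: min(r-i=1, Z[3]=0)=0; Z[24]=0
i=25: fresh scan; Z[25]=0
i=26: fresh scan; Z[26]=0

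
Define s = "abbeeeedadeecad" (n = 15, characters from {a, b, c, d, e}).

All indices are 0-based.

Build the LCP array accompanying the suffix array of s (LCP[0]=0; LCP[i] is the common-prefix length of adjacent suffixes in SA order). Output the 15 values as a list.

[0, 1, 2, 0, 1, 0, 0, 1, 1, 0, 1, 1, 2, 2, 3]

rank | idx | suffix
   0 |   0 | abbeeeedadeecad
   1 |  13 | ad
   2 |   8 | adeecad
   3 |   1 | bbeeeedadeecad
   4 |   2 | beeeedadeecad
   5 |  12 | cad
   6 |  14 | d
   7 |   7 | dadeecad
   8 |   9 | deecad
   9 |  11 | ecad
  10 |   6 | edadeecad
  11 |  10 | eecad
  12 |   5 | eedadeecad
  13 |   4 | eeedadeecad
  14 |   3 | eeeedadeecad

SA = [0, 13, 8, 1, 2, 12, 14, 7, 9, 11, 6, 10, 5, 4, 3]
i: (SA[i-1],SA[i]) lcp shared
  1: (0,13) 1 'a'
  2: (13,8) 2 'ad'
  3: (8,1) 0 ''
  4: (1,2) 1 'b'
  5: (2,12) 0 ''
  6: (12,14) 0 ''
  7: (14,7) 1 'd'
  8: (7,9) 1 'd'
  9: (9,11) 0 ''
  10: (11,6) 1 'e'
  11: (6,10) 1 'e'
  12: (10,5) 2 'ee'
  13: (5,4) 2 'ee'
  14: (4,3) 3 'eee'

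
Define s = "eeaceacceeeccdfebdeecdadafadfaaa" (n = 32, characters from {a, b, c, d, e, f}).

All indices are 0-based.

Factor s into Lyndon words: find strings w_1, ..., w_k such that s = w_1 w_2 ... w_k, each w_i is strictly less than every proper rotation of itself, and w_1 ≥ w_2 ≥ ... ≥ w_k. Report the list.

["e", "e", "ace", "acceeeccdfebdeecdadafadf", "a", "a", "a"]

emit factor 1: 'e' (i=0, period=1)
emit factor 2: 'e' (i=1, period=1)
emit factor 3: 'ace' (i=2, period=3)
emit factor 4: 'acceeeccdfebdeecdadafadf' (i=5, period=24)
emit factor 5: 'a' (i=29, period=1)
emit factor 6: 'a' (i=30, period=1)
emit factor 7: 'a' (i=31, period=1)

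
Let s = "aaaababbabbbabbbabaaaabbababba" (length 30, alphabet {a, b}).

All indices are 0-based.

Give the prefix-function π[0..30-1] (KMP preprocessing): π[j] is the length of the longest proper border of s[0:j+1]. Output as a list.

[0, 1, 2, 3, 0, 1, 0, 0, 1, 0, 0, 0, 1, 0, 0, 0, 1, 0, 1, 2, 3, 4, 5, 0, 1, 0, 1, 0, 0, 1]

π[0] = 0
j=1 s[j]='a': π[1]=1 (border 'a')
j=2 s[j]='a': π[2]=2 (border 'aa')
j=3 s[j]='a': π[3]=3 (border 'aaa')
j=4 s[j]='b': k: 3→2→1→0; π[4]=0 (border '')
j=5 s[j]='a': π[5]=1 (border 'a')
j=6 s[j]='b': k: 1→0; π[6]=0 (border '')
j=7 s[j]='b': π[7]=0 (border '')
j=8 s[j]='a': π[8]=1 (border 'a')
j=9 s[j]='b': k: 1→0; π[9]=0 (border '')
j=10 s[j]='b': π[10]=0 (border '')
j=11 s[j]='b': π[11]=0 (border '')
j=12 s[j]='a': π[12]=1 (border 'a')
j=13 s[j]='b': k: 1→0; π[13]=0 (border '')
j=14 s[j]='b': π[14]=0 (border '')
j=15 s[j]='b': π[15]=0 (border '')
j=16 s[j]='a': π[16]=1 (border 'a')
j=17 s[j]='b': k: 1→0; π[17]=0 (border '')
j=18 s[j]='a': π[18]=1 (border 'a')
j=19 s[j]='a': π[19]=2 (border 'aa')
j=20 s[j]='a': π[20]=3 (border 'aaa')
j=21 s[j]='a': π[21]=4 (border 'aaaa')
j=22 s[j]='b': π[22]=5 (border 'aaaab')
j=23 s[j]='b': k: 5→0; π[23]=0 (border '')
j=24 s[j]='a': π[24]=1 (border 'a')
j=25 s[j]='b': k: 1→0; π[25]=0 (border '')
j=26 s[j]='a': π[26]=1 (border 'a')
j=27 s[j]='b': k: 1→0; π[27]=0 (border '')
j=28 s[j]='b': π[28]=0 (border '')
j=29 s[j]='a': π[29]=1 (border 'a')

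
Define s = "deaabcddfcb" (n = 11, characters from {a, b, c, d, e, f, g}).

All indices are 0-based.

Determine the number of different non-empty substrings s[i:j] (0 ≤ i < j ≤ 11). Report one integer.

rank | idx | suffix
   0 |   2 | aabcddfcb
   1 |   3 | abcddfcb
   2 |  10 | b
   3 |   4 | bcddfcb
   4 |   9 | cb
   5 |   5 | cddfcb
   6 |   6 | ddfcb
   7 |   0 | deaabcddfcb
   8 |   7 | dfcb
   9 |   1 | eaabcddfcb
  10 |   8 | fcb

SA = [2, 3, 10, 4, 9, 5, 6, 0, 7, 1, 8]
rank  pair      lcp
   1  s[2:],s[3:]  1  'a'
   2  s[3:],s[10:]  0  ''
   3  s[10:],s[4:]  1  'b'
   4  s[4:],s[9:]  0  ''
   5  s[9:],s[5:]  1  'c'
   6  s[5:],s[6:]  0  ''
   7  s[6:],s[0:]  1  'd'
   8  s[0:],s[7:]  1  'd'
   9  s[7:],s[1:]  0  ''
  10  s[1:],s[8:]  0  ''

n(n+1)/2 = 11·12/2 = 66
Σ LCP = 0 + 1 + 0 + 1 + 0 + 1 + 0 + 1 + 1 + 0 + 0 = 5
distinct = 66 − 5 = 61

61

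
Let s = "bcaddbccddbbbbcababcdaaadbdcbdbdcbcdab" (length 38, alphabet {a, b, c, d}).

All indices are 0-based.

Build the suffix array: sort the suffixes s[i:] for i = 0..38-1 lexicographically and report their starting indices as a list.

sorted suffixes:
  #0 SA[0]=21  'aaadbdcbdbdcbcdab'
  #1 SA[1]=22  'aadbdcbdbdcbcdab'
  #2 SA[2]=36  'ab'
  #3 SA[3]=15  'ababcdaaadbdcbdbdcbcdab'
  #4 SA[4]=17  'abcdaaadbdcbdbdcbcdab'
  #5 SA[5]=23  'adbdcbdbdcbcdab'
  #6 SA[6]=2  'addbccddbbbbcababcdaaadbdcbdbdcbcdab'
  #7 SA[7]=37  'b'
  #8 SA[8]=16  'babcdaaadbdcbdbdcbcdab'
  #9 SA[9]=10  'bbbbcababcdaaadbdcbdbdcbcdab'
  #10 SA[10]=11  'bbbcababcdaaadbdcbdbdcbcdab'
  #11 SA[11]=12  'bbcababcdaaadbdcbdbdcbcdab'
  #12 SA[12]=13  'bcababcdaaadbdcbdbdcbcdab'
  #13 SA[13]=0  'bcaddbccddbbbbcababcdaaadbdcbdbdcbcdab'
  #14 SA[14]=5  'bccddbbbbcababcdaaadbdcbdbdcbcdab'
  #15 SA[15]=18  'bcdaaadbdcbdbdcbcdab'
  #16 SA[16]=33  'bcdab'
  #17 SA[17]=28  'bdbdcbcdab'
  #18 SA[18]=30  'bdcbcdab'
  #19 SA[19]=25  'bdcbdbdcbcdab'
  #20 SA[20]=14  'cababcdaaadbdcbdbdcbcdab'
  #21 SA[21]=1  'caddbccddbbbbcababcdaaadbdcbdbdcbcdab'
  #22 SA[22]=32  'cbcdab'
  #23 SA[23]=27  'cbdbdcbcdab'
  #24 SA[24]=6  'ccddbbbbcababcdaaadbdcbdbdcbcdab'
  #25 SA[25]=19  'cdaaadbdcbdbdcbcdab'
  #26 SA[26]=34  'cdab'
  #27 SA[27]=7  'cddbbbbcababcdaaadbdcbdbdcbcdab'
  #28 SA[28]=20  'daaadbdcbdbdcbcdab'
  #29 SA[29]=35  'dab'
  #30 SA[30]=9  'dbbbbcababcdaaadbdcbdbdcbcdab'
  #31 SA[31]=4  'dbccddbbbbcababcdaaadbdcbdbdcbcdab'
  #32 SA[32]=29  'dbdcbcdab'
  #33 SA[33]=24  'dbdcbdbdcbcdab'
  #34 SA[34]=31  'dcbcdab'
  #35 SA[35]=26  'dcbdbdcbcdab'
  #36 SA[36]=8  'ddbbbbcababcdaaadbdcbdbdcbcdab'
  #37 SA[37]=3  'ddbccddbbbbcababcdaaadbdcbdbdcbcdab'

[21, 22, 36, 15, 17, 23, 2, 37, 16, 10, 11, 12, 13, 0, 5, 18, 33, 28, 30, 25, 14, 1, 32, 27, 6, 19, 34, 7, 20, 35, 9, 4, 29, 24, 31, 26, 8, 3]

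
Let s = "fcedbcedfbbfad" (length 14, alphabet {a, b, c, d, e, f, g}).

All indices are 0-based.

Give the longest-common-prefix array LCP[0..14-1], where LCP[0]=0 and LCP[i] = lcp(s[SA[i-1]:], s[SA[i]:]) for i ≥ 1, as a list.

[0, 0, 1, 1, 0, 3, 0, 1, 1, 0, 2, 0, 1, 1]

rank→(start, suffix):
  0 → (12, 'ad')
  1 → (9, 'bbfad')
  2 → (4, 'bcedfbbfad')
  3 → (10, 'bfad')
  4 → (1, 'cedbcedfbbfad')
  5 → (5, 'cedfbbfad')
  6 → (13, 'd')
  7 → (3, 'dbcedfbbfad')
  8 → (7, 'dfbbfad')
  9 → (2, 'edbcedfbbfad')
  10 → (6, 'edfbbfad')
  11 → (11, 'fad')
  12 → (8, 'fbbfad')
  13 → (0, 'fcedbcedfbbfad')

SA = [12, 9, 4, 10, 1, 5, 13, 3, 7, 2, 6, 11, 8, 0]
[i] adj suffixes → lcp
  [1] 12/9 → 0 ('')
  [2] 9/4 → 1 ('b')
  [3] 4/10 → 1 ('b')
  [4] 10/1 → 0 ('')
  [5] 1/5 → 3 ('ced')
  [6] 5/13 → 0 ('')
  [7] 13/3 → 1 ('d')
  [8] 3/7 → 1 ('d')
  [9] 7/2 → 0 ('')
  [10] 2/6 → 2 ('ed')
  [11] 6/11 → 0 ('')
  [12] 11/8 → 1 ('f')
  [13] 8/0 → 1 ('f')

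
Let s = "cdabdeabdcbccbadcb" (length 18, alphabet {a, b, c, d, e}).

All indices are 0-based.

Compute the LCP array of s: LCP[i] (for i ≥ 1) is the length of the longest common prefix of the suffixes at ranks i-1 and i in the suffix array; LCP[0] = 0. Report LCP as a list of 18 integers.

[0, 3, 1, 0, 1, 1, 1, 2, 0, 2, 2, 1, 1, 0, 1, 3, 1, 0]

sorted suffixes:
  #0 SA[0]=6  'abdcbccbadcb'
  #1 SA[1]=2  'abdeabdcbccbadcb'
  #2 SA[2]=14  'adcb'
  #3 SA[3]=17  'b'
  #4 SA[4]=13  'badcb'
  #5 SA[5]=10  'bccbadcb'
  #6 SA[6]=7  'bdcbccbadcb'
  #7 SA[7]=3  'bdeabdcbccbadcb'
  #8 SA[8]=16  'cb'
  #9 SA[9]=12  'cbadcb'
  #10 SA[10]=9  'cbccbadcb'
  #11 SA[11]=11  'ccbadcb'
  #12 SA[12]=0  'cdabdeabdcbccbadcb'
  #13 SA[13]=1  'dabdeabdcbccbadcb'
  #14 SA[14]=15  'dcb'
  #15 SA[15]=8  'dcbccbadcb'
  #16 SA[16]=4  'deabdcbccbadcb'
  #17 SA[17]=5  'eabdcbccbadcb'

SA = [6, 2, 14, 17, 13, 10, 7, 3, 16, 12, 9, 11, 0, 1, 15, 8, 4, 5]
rank  pair      lcp
   1  s[6:],s[2:]  3  'abd'
   2  s[2:],s[14:]  1  'a'
   3  s[14:],s[17:]  0  ''
   4  s[17:],s[13:]  1  'b'
   5  s[13:],s[10:]  1  'b'
   6  s[10:],s[7:]  1  'b'
   7  s[7:],s[3:]  2  'bd'
   8  s[3:],s[16:]  0  ''
   9  s[16:],s[12:]  2  'cb'
  10  s[12:],s[9:]  2  'cb'
  11  s[9:],s[11:]  1  'c'
  12  s[11:],s[0:]  1  'c'
  13  s[0:],s[1:]  0  ''
  14  s[1:],s[15:]  1  'd'
  15  s[15:],s[8:]  3  'dcb'
  16  s[8:],s[4:]  1  'd'
  17  s[4:],s[5:]  0  ''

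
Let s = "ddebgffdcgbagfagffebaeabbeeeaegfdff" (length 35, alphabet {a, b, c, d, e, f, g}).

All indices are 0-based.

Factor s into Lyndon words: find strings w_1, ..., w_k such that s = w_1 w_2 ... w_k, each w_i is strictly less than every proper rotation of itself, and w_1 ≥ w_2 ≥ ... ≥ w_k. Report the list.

["dde", "bgffdcg", "b", "agfagffeb", "ae", "abbeeeaegfdff"]

emit factor 1: 'dde' (i=0, period=3)
emit factor 2: 'bgffdcg' (i=3, period=7)
emit factor 3: 'b' (i=10, period=1)
emit factor 4: 'agfagffeb' (i=11, period=9)
emit factor 5: 'ae' (i=20, period=2)
emit factor 6: 'abbeeeaegfdff' (i=22, period=13)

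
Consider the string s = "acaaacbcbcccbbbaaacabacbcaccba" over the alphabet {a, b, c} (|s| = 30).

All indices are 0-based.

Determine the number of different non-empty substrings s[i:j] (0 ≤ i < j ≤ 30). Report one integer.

409

rank | idx | suffix
   0 |  29 | a
   1 |  15 | aaacabacbcaccba
   2 |   2 | aaacbcbcccbbbaaacabacbcaccba
   3 |  16 | aacabacbcaccba
   4 |   3 | aacbcbcccbbbaaacabacbcaccba
   5 |  19 | abacbcaccba
   6 |   0 | acaaacbcbcccbbbaaacabacbcaccba
   7 |  17 | acabacbcaccba
   8 |  21 | acbcaccba
   9 |   4 | acbcbcccbbbaaacabacbcaccba
  10 |  25 | accba
  11 |  28 | ba
  12 |  14 | baaacabacbcaccba
  13 |  20 | bacbcaccba
  14 |  13 | bbaaacabacbcaccba
  15 |  12 | bbbaaacabacbcaccba
  16 |  23 | bcaccba
  17 |   6 | bcbcccbbbaaacabacbcaccba
  18 |   8 | bcccbbbaaacabacbcaccba
  19 |   1 | caaacbcbcccbbbaaacabacbcaccba
  20 |  18 | cabacbcaccba
  21 |  24 | caccba
  22 |  27 | cba
  23 |  11 | cbbbaaacabacbcaccba
  24 |  22 | cbcaccba
  25 |   5 | cbcbcccbbbaaacabacbcaccba
  26 |   7 | cbcccbbbaaacabacbcaccba
  27 |  26 | ccba
  28 |  10 | ccbbbaaacabacbcaccba
  29 |   9 | cccbbbaaacabacbcaccba

SA = [29, 15, 2, 16, 3, 19, 0, 17, 21, 4, 25, 28, 14, 20, 13, 12, 23, 6, 8, 1, 18, 24, 27, 11, 22, 5, 7, 26, 10, 9]
[i] adj suffixes → lcp
  [1] 29/15 → 1 ('a')
  [2] 15/2 → 4 ('aaac')
  [3] 2/16 → 2 ('aa')
  [4] 16/3 → 3 ('aac')
  [5] 3/19 → 1 ('a')
  [6] 19/0 → 1 ('a')
  [7] 0/17 → 3 ('aca')
  [8] 17/21 → 2 ('ac')
  [9] 21/4 → 4 ('acbc')
  [10] 4/25 → 2 ('ac')
  [11] 25/28 → 0 ('')
  [12] 28/14 → 2 ('ba')
  [13] 14/20 → 2 ('ba')
  [14] 20/13 → 1 ('b')
  [15] 13/12 → 2 ('bb')
  [16] 12/23 → 1 ('b')
  [17] 23/6 → 2 ('bc')
  [18] 6/8 → 2 ('bc')
  [19] 8/1 → 0 ('')
  [20] 1/18 → 2 ('ca')
  [21] 18/24 → 2 ('ca')
  [22] 24/27 → 1 ('c')
  [23] 27/11 → 2 ('cb')
  [24] 11/22 → 2 ('cb')
  [25] 22/5 → 3 ('cbc')
  [26] 5/7 → 3 ('cbc')
  [27] 7/26 → 1 ('c')
  [28] 26/10 → 3 ('ccb')
  [29] 10/9 → 2 ('cc')

n(n+1)/2 = 30·31/2 = 465
Σ LCP = 0 + 1 + 4 + 2 + 3 + 1 + 1 + 3 + 2 + 4 + 2 + 0 + 2 + 2 + 1 + 2 + 1 + 2 + 2 + 0 + 2 + 2 + 1 + 2 + 2 + 3 + 3 + 1 + 3 + 2 = 56
distinct = 465 − 56 = 409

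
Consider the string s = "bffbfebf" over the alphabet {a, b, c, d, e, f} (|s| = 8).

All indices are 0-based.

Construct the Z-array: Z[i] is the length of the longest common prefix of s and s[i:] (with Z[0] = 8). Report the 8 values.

[8, 0, 0, 2, 0, 0, 2, 0]

Z[0]=8
i=1: fresh scan; Z[1]=0
i=2: fresh scan; Z[2]=0
i=3: fresh scan; Z[3]=2 scan→box=[3,5)
i=4: min(r-i=1, Z[1]=0)=0; Z[4]=0
i=5: fresh scan; Z[5]=0
i=6: fresh scan; Z[6]=2 scan→box=[6,8)
i=7: min(r-i=1, Z[1]=0)=0; Z[7]=0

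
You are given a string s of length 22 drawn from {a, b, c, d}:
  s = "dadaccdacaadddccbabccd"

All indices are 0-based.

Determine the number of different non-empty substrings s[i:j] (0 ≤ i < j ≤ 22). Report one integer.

225

rank→(start, suffix):
  0 → (9, 'aadddccbabccd')
  1 → (17, 'abccd')
  2 → (7, 'acaadddccbabccd')
  3 → (3, 'accdacaadddccbabccd')
  4 → (1, 'adaccdacaadddccbabccd')
  5 → (10, 'adddccbabccd')
  6 → (16, 'babccd')
  7 → (18, 'bccd')
  8 → (8, 'caadddccbabccd')
  9 → (15, 'cbabccd')
  10 → (14, 'ccbabccd')
  11 → (19, 'ccd')
  12 → (4, 'ccdacaadddccbabccd')
  13 → (20, 'cd')
  14 → (5, 'cdacaadddccbabccd')
  15 → (21, 'd')
  16 → (6, 'dacaadddccbabccd')
  17 → (2, 'daccdacaadddccbabccd')
  18 → (0, 'dadaccdacaadddccbabccd')
  19 → (13, 'dccbabccd')
  20 → (12, 'ddccbabccd')
  21 → (11, 'dddccbabccd')

SA = [9, 17, 7, 3, 1, 10, 16, 18, 8, 15, 14, 19, 4, 20, 5, 21, 6, 2, 0, 13, 12, 11]
rank  pair      lcp
   1  s[9:],s[17:]  1  'a'
   2  s[17:],s[7:]  1  'a'
   3  s[7:],s[3:]  2  'ac'
   4  s[3:],s[1:]  1  'a'
   5  s[1:],s[10:]  2  'ad'
   6  s[10:],s[16:]  0  ''
   7  s[16:],s[18:]  1  'b'
   8  s[18:],s[8:]  0  ''
   9  s[8:],s[15:]  1  'c'
  10  s[15:],s[14:]  1  'c'
  11  s[14:],s[19:]  2  'cc'
  12  s[19:],s[4:]  3  'ccd'
  13  s[4:],s[20:]  1  'c'
  14  s[20:],s[5:]  2  'cd'
  15  s[5:],s[21:]  0  ''
  16  s[21:],s[6:]  1  'd'
  17  s[6:],s[2:]  3  'dac'
  18  s[2:],s[0:]  2  'da'
  19  s[0:],s[13:]  1  'd'
  20  s[13:],s[12:]  1  'd'
  21  s[12:],s[11:]  2  'dd'

n(n+1)/2 = 22·23/2 = 253
Σ LCP = 0 + 1 + 1 + 2 + 1 + 2 + 0 + 1 + 0 + 1 + 1 + 2 + 3 + 1 + 2 + 0 + 1 + 3 + 2 + 1 + 1 + 2 = 28
distinct = 253 − 28 = 225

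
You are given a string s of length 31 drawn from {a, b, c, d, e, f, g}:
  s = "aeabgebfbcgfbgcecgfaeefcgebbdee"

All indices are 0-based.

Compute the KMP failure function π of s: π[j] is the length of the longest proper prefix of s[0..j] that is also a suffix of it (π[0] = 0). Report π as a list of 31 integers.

[0, 0, 1, 0, 0, 0, 0, 0, 0, 0, 0, 0, 0, 0, 0, 0, 0, 0, 0, 1, 2, 0, 0, 0, 0, 0, 0, 0, 0, 0, 0]

π[0] = 0
j=1 s[j]='e': π[1]=0 (border '')
j=2 s[j]='a': π[2]=1 (border 'a')
j=3 s[j]='b': k: 1→0; π[3]=0 (border '')
j=4 s[j]='g': π[4]=0 (border '')
j=5 s[j]='e': π[5]=0 (border '')
j=6 s[j]='b': π[6]=0 (border '')
j=7 s[j]='f': π[7]=0 (border '')
j=8 s[j]='b': π[8]=0 (border '')
j=9 s[j]='c': π[9]=0 (border '')
j=10 s[j]='g': π[10]=0 (border '')
j=11 s[j]='f': π[11]=0 (border '')
j=12 s[j]='b': π[12]=0 (border '')
j=13 s[j]='g': π[13]=0 (border '')
j=14 s[j]='c': π[14]=0 (border '')
j=15 s[j]='e': π[15]=0 (border '')
j=16 s[j]='c': π[16]=0 (border '')
j=17 s[j]='g': π[17]=0 (border '')
j=18 s[j]='f': π[18]=0 (border '')
j=19 s[j]='a': π[19]=1 (border 'a')
j=20 s[j]='e': π[20]=2 (border 'ae')
j=21 s[j]='e': k: 2→0; π[21]=0 (border '')
j=22 s[j]='f': π[22]=0 (border '')
j=23 s[j]='c': π[23]=0 (border '')
j=24 s[j]='g': π[24]=0 (border '')
j=25 s[j]='e': π[25]=0 (border '')
j=26 s[j]='b': π[26]=0 (border '')
j=27 s[j]='b': π[27]=0 (border '')
j=28 s[j]='d': π[28]=0 (border '')
j=29 s[j]='e': π[29]=0 (border '')
j=30 s[j]='e': π[30]=0 (border '')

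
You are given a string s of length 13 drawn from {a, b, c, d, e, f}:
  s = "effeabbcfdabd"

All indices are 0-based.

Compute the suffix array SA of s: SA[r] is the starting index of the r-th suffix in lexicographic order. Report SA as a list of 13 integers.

[4, 10, 5, 6, 11, 7, 12, 9, 3, 0, 8, 2, 1]

sorted suffixes:
  #0 SA[0]=4  'abbcfdabd'
  #1 SA[1]=10  'abd'
  #2 SA[2]=5  'bbcfdabd'
  #3 SA[3]=6  'bcfdabd'
  #4 SA[4]=11  'bd'
  #5 SA[5]=7  'cfdabd'
  #6 SA[6]=12  'd'
  #7 SA[7]=9  'dabd'
  #8 SA[8]=3  'eabbcfdabd'
  #9 SA[9]=0  'effeabbcfdabd'
  #10 SA[10]=8  'fdabd'
  #11 SA[11]=2  'feabbcfdabd'
  #12 SA[12]=1  'ffeabbcfdabd'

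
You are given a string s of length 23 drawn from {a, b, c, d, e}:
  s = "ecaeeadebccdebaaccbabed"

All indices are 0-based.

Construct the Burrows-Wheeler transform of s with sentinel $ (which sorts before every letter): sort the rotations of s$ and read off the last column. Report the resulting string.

rank  rotation                  last
    0  $ecaeeadebccdebaaccbabed  d
    1  aaccbabed$ecaeeadebccdeb  b
    2  abed$ecaeeadebccdebaaccb  b
    3  accbabed$ecaeeadebccdeba  a
    4  adebccdebaaccbabed$ecaee  e
    5  aeeadebccdebaaccbabed$ec  c
    6  baaccbabed$ecaeeadebccde  e
    7  babed$ecaeeadebccdebaacc  c
    8  bccdebaaccbabed$ecaeeade  e
    9  bed$ecaeeadebccdebaaccba  a
   10  caeeadebccdebaaccbabed$e  e
   11  cbabed$ecaeeadebccdebaac  c
   12  ccbabed$ecaeeadebccdebaa  a
   13  ccdebaaccbabed$ecaeeadeb  b
   14  cdebaaccbabed$ecaeeadebc  c
   15  d$ecaeeadebccdebaaccbabe  e
   16  debaaccbabed$ecaeeadebcc  c
   17  debccdebaaccbabed$ecaeea  a
   18  eadebccdebaaccbabed$ecae  e
   19  ebaaccbabed$ecaeeadebccd  d
   20  ebccdebaaccbabed$ecaeead  d
   21  ecaeeadebccdebaaccbabed$  $
   22  ed$ecaeeadebccdebaaccbab  b
   23  eeadebccdebaaccbabed$eca  a

dbbaececeaecabcecaedd$ba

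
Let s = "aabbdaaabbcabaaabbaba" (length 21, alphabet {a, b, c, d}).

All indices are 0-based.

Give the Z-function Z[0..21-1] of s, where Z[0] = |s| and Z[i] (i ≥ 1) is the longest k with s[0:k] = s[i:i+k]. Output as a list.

[21, 1, 0, 0, 0, 2, 4, 1, 0, 0, 0, 1, 0, 2, 4, 1, 0, 0, 1, 0, 1]

Z[0]=21
i=1: i≥r, start 0; Z[1]=1 grow→box=[1,2)
i=2: i≥r, start 0; Z[2]=0
i=3: i≥r, start 0; Z[3]=0
i=4: i≥r, start 0; Z[4]=0
i=5: i≥r, start 0; Z[5]=2 grow→box=[5,7)
i=6: min(r-i=1, Z[1]=1)=1; Z[6]=4 grow→box=[6,10)
i=7: min(r-i=3, Z[1]=1)=1; Z[7]=1
i=8: min(r-i=2, Z[2]=0)=0; Z[8]=0
i=9: min(r-i=1, Z[3]=0)=0; Z[9]=0
i=10: i≥r, start 0; Z[10]=0
i=11: i≥r, start 0; Z[11]=1 grow→box=[11,12)
i=12: i≥r, start 0; Z[12]=0
i=13: i≥r, start 0; Z[13]=2 grow→box=[13,15)
i=14: min(r-i=1, Z[1]=1)=1; Z[14]=4 grow→box=[14,18)
i=15: min(r-i=3, Z[1]=1)=1; Z[15]=1
i=16: min(r-i=2, Z[2]=0)=0; Z[16]=0
i=17: min(r-i=1, Z[3]=0)=0; Z[17]=0
i=18: i≥r, start 0; Z[18]=1 grow→box=[18,19)
i=19: i≥r, start 0; Z[19]=0
i=20: i≥r, start 0; Z[20]=1 grow→box=[20,21)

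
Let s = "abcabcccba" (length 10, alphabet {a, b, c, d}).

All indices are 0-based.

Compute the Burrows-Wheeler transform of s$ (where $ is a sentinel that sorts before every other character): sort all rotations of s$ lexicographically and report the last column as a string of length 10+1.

ab$ccaabccb

rank  rotation     last
    0  $abcabcccba  a
    1  a$abcabcccb  b
    2  abcabcccba$  $
    3  abcccba$abc  c
    4  ba$abcabccc  c
    5  bcabcccba$a  a
    6  bcccba$abca  a
    7  cabcccba$ab  b
    8  cba$abcabcc  c
    9  ccba$abcabc  c
   10  cccba$abcab  b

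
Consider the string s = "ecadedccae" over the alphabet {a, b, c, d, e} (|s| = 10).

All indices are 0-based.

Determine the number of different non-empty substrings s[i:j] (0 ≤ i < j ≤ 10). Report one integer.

rank | idx | suffix
   0 |   2 | adedccae
   1 |   8 | ae
   2 |   1 | cadedccae
   3 |   7 | cae
   4 |   6 | ccae
   5 |   5 | dccae
   6 |   3 | dedccae
   7 |   9 | e
   8 |   0 | ecadedccae
   9 |   4 | edccae

SA = [2, 8, 1, 7, 6, 5, 3, 9, 0, 4]
[i] adj suffixes → lcp
  [1] 2/8 → 1 ('a')
  [2] 8/1 → 0 ('')
  [3] 1/7 → 2 ('ca')
  [4] 7/6 → 1 ('c')
  [5] 6/5 → 0 ('')
  [6] 5/3 → 1 ('d')
  [7] 3/9 → 0 ('')
  [8] 9/0 → 1 ('e')
  [9] 0/4 → 1 ('e')

n(n+1)/2 = 10·11/2 = 55
Σ LCP = 0 + 1 + 0 + 2 + 1 + 0 + 1 + 0 + 1 + 1 = 7
distinct = 55 − 7 = 48

48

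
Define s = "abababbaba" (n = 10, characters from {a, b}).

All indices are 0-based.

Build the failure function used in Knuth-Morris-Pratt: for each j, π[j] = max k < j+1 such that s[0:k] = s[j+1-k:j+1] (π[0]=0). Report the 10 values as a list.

[0, 0, 1, 2, 3, 4, 0, 1, 2, 3]

π[0] = 0
j=1 s[j]='b': π[1]=0 (border '')
j=2 s[j]='a': π[2]=1 (border 'a')
j=3 s[j]='b': π[3]=2 (border 'ab')
j=4 s[j]='a': π[4]=3 (border 'aba')
j=5 s[j]='b': π[5]=4 (border 'abab')
j=6 s[j]='b': k: 4→2→0; π[6]=0 (border '')
j=7 s[j]='a': π[7]=1 (border 'a')
j=8 s[j]='b': π[8]=2 (border 'ab')
j=9 s[j]='a': π[9]=3 (border 'aba')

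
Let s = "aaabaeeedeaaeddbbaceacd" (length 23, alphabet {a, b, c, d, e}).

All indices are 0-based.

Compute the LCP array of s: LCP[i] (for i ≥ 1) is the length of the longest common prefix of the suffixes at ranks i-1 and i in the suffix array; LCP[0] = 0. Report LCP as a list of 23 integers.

sorted suffixes:
  #0 SA[0]=0  'aaabaeeedeaaeddbbaceacd'
  #1 SA[1]=1  'aabaeeedeaaeddbbaceacd'
  #2 SA[2]=10  'aaeddbbaceacd'
  #3 SA[3]=2  'abaeeedeaaeddbbaceacd'
  #4 SA[4]=20  'acd'
  #5 SA[5]=17  'aceacd'
  #6 SA[6]=11  'aeddbbaceacd'
  #7 SA[7]=4  'aeeedeaaeddbbaceacd'
  #8 SA[8]=16  'baceacd'
  #9 SA[9]=3  'baeeedeaaeddbbaceacd'
  #10 SA[10]=15  'bbaceacd'
  #11 SA[11]=21  'cd'
  #12 SA[12]=18  'ceacd'
  #13 SA[13]=22  'd'
  #14 SA[14]=14  'dbbaceacd'
  #15 SA[15]=13  'ddbbaceacd'
  #16 SA[16]=8  'deaaeddbbaceacd'
  #17 SA[17]=9  'eaaeddbbaceacd'
  #18 SA[18]=19  'eacd'
  #19 SA[19]=12  'eddbbaceacd'
  #20 SA[20]=7  'edeaaeddbbaceacd'
  #21 SA[21]=6  'eedeaaeddbbaceacd'
  #22 SA[22]=5  'eeedeaaeddbbaceacd'

SA = [0, 1, 10, 2, 20, 17, 11, 4, 16, 3, 15, 21, 18, 22, 14, 13, 8, 9, 19, 12, 7, 6, 5]
[i] adj suffixes → lcp
  [1] 0/1 → 2 ('aa')
  [2] 1/10 → 2 ('aa')
  [3] 10/2 → 1 ('a')
  [4] 2/20 → 1 ('a')
  [5] 20/17 → 2 ('ac')
  [6] 17/11 → 1 ('a')
  [7] 11/4 → 2 ('ae')
  [8] 4/16 → 0 ('')
  [9] 16/3 → 2 ('ba')
  [10] 3/15 → 1 ('b')
  [11] 15/21 → 0 ('')
  [12] 21/18 → 1 ('c')
  [13] 18/22 → 0 ('')
  [14] 22/14 → 1 ('d')
  [15] 14/13 → 1 ('d')
  [16] 13/8 → 1 ('d')
  [17] 8/9 → 0 ('')
  [18] 9/19 → 2 ('ea')
  [19] 19/12 → 1 ('e')
  [20] 12/7 → 2 ('ed')
  [21] 7/6 → 1 ('e')
  [22] 6/5 → 2 ('ee')

[0, 2, 2, 1, 1, 2, 1, 2, 0, 2, 1, 0, 1, 0, 1, 1, 1, 0, 2, 1, 2, 1, 2]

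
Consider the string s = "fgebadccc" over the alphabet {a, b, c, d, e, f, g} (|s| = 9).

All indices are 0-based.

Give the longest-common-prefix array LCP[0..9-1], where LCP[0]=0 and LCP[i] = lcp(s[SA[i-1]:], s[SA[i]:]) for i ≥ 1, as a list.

rank→(start, suffix):
  0 → (4, 'adccc')
  1 → (3, 'badccc')
  2 → (8, 'c')
  3 → (7, 'cc')
  4 → (6, 'ccc')
  5 → (5, 'dccc')
  6 → (2, 'ebadccc')
  7 → (0, 'fgebadccc')
  8 → (1, 'gebadccc')

SA = [4, 3, 8, 7, 6, 5, 2, 0, 1]
rank  pair      lcp
   1  s[4:],s[3:]  0  ''
   2  s[3:],s[8:]  0  ''
   3  s[8:],s[7:]  1  'c'
   4  s[7:],s[6:]  2  'cc'
   5  s[6:],s[5:]  0  ''
   6  s[5:],s[2:]  0  ''
   7  s[2:],s[0:]  0  ''
   8  s[0:],s[1:]  0  ''

[0, 0, 0, 1, 2, 0, 0, 0, 0]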